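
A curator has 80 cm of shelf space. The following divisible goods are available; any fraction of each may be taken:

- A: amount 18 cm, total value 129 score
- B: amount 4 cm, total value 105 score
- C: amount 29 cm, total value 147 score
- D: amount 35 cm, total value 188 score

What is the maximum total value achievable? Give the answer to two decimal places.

538.59

Take in order of value per unit:
- B (105/4 per unit): all 4 → value 105, running total 105.00
- A (129/18 per unit): all 18 → value 129, running total 234.00
- D (188/35 per unit): all 35 → value 188, running total 422.00
- C (147/29 per unit): 23 of 29 → value 23×147/29 = 116.5862, running total 538.59
Total 538.59.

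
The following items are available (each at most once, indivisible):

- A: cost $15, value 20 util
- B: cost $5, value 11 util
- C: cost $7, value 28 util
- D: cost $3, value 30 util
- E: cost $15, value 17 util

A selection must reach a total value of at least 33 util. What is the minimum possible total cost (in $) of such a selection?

Subsets with value ≥ 33, sorted by total cost:
- B+D: cost 8, value 41
- C+D: cost 10, value 58
- B+C: cost 12, value 39
Minimum cost: 8 $.

8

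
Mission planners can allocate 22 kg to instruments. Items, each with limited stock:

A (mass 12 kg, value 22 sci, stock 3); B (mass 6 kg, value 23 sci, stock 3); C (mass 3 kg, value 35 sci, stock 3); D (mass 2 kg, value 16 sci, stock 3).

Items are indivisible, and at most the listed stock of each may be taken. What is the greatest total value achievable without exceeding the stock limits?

176 sci

Best selections within mass 22 and stock limits:
- 1×B + 3×C + 3×D: mass 21, value 176
- 1×B + 3×C + 2×D: mass 19, value 160
- 3×C + 3×D: mass 15, value 153
Best: 176 sci.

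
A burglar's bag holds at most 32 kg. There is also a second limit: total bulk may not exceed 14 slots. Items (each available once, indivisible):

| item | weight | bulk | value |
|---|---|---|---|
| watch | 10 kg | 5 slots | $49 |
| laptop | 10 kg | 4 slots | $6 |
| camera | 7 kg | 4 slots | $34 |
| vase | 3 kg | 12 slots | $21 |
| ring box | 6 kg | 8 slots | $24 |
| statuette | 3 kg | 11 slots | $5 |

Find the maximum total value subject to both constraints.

Feasible sets respecting both limits:
- watch+laptop+camera: weight 27, bulk 13, value 89
- watch+camera: weight 17, bulk 9, value 83
- watch+ring box: weight 16, bulk 13, value 73
Best: $89.

$89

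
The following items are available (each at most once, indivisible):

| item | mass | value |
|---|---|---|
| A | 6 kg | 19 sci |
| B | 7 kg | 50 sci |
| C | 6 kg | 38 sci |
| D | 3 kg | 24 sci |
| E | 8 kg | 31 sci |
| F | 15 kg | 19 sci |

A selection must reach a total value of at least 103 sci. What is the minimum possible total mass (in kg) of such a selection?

Subsets with value ≥ 103, sorted by total mass:
- B+C+D: mass 16, value 112
- B+D+E: mass 18, value 105
Minimum mass: 16 kg.

16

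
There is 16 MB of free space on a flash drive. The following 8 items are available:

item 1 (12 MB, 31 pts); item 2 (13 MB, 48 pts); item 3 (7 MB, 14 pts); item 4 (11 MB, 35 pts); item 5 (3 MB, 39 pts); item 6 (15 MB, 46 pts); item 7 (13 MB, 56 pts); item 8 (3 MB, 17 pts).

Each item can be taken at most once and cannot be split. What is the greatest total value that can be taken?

Check high-value combinations within 16 MB:
- item 5+item 7: size 3+13=16, value 39+56=95
- item 2+item 5: size 13+3=16, value 48+39=87
- item 4+item 5: size 11+3=14, value 35+39=74
- item 7+item 8: size 13+3=16, value 56+17=73
Best: 95 pts.

95 pts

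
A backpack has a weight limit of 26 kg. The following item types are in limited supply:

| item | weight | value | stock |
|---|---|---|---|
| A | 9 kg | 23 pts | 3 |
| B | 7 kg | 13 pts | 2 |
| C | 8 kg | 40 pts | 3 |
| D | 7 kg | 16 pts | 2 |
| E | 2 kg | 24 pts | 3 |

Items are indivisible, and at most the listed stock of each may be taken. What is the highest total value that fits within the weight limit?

152 pts

Top feasible selections:
- 2×C + 3×E: weight 22, value 152
- 3×C + 1×E: weight 26, value 144
Best: 152 pts.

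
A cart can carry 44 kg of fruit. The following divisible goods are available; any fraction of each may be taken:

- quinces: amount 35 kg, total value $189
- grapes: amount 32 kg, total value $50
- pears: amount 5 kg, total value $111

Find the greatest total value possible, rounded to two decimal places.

306.25

Take in order of value per unit:
- pears (111/5 per unit): all 5 → value 111, running total 111.00
- quinces (189/35 per unit): all 35 → value 189, running total 300.00
- grapes (50/32 per unit): 4 of 32 → value 4×50/32 = 6.2500, running total 306.25
Total 306.25.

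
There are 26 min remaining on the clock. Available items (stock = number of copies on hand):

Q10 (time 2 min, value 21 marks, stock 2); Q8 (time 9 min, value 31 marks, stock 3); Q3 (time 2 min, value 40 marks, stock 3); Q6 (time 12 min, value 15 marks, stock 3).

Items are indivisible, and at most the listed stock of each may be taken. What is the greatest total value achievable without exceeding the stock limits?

Top feasible selections:
- 1×Q10 + 2×Q8 + 3×Q3: time 26, value 203
- 2×Q10 + 1×Q8 + 3×Q3: time 19, value 193
- 2×Q10 + 2×Q8 + 2×Q3: time 26, value 184
- 2×Q8 + 3×Q3: time 24, value 182
Best: 203 marks.

203 marks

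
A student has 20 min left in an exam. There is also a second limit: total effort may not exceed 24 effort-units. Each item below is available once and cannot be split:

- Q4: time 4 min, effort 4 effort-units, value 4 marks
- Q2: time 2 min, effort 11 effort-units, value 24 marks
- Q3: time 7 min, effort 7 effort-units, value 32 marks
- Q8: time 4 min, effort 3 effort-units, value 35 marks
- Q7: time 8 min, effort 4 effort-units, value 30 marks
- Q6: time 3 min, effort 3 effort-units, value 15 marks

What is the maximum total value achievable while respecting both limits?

106 marks

Feasible sets respecting both limits:
- Q2+Q3+Q8+Q6: time 16, effort 24, value 106
- Q2+Q8+Q7+Q6: time 17, effort 21, value 104
- Q3+Q8+Q7: time 19, effort 14, value 97
- Q4+Q2+Q8+Q7: time 18, effort 22, value 93
Best: 106 marks.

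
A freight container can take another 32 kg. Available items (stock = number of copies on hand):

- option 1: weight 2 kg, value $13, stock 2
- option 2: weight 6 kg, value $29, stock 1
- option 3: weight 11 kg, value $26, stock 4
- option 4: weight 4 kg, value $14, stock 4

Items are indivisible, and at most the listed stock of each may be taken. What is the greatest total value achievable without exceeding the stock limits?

$111

Best selections within weight 32 and stock limits:
- 2×option 1 + 1×option 2 + 4×option 4: weight 26, value 111
- 1×option 1 + 1×option 2 + 1×option 3 + 3×option 4: weight 31, value 110
- 2×option 1 + 1×option 2 + 1×option 3 + 2×option 4: weight 29, value 109
Best: $111.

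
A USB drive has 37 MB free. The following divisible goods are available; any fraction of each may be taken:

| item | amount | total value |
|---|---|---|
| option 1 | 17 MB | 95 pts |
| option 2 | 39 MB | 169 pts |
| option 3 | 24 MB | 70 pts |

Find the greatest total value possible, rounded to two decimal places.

Take in order of value per unit:
- option 1 (95/17 per unit): all 17 → value 95, running total 95.00
- option 2 (169/39 per unit): 20 of 39 → value 20×169/39 = 86.6667, running total 181.67
Total 181.67.

181.67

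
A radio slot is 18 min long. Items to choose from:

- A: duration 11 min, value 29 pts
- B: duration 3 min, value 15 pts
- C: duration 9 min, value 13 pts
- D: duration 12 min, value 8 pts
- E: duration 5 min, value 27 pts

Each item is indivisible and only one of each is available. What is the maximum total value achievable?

56 pts

Check high-value combinations within 18 min:
- A+E: duration 11+5=16, value 29+27=56
- B+C+E: duration 3+9+5=17, value 15+13+27=55
- A+B: duration 11+3=14, value 29+15=44
- B+E: duration 3+5=8, value 15+27=42
- C+E: duration 9+5=14, value 13+27=40
Best: 56 pts.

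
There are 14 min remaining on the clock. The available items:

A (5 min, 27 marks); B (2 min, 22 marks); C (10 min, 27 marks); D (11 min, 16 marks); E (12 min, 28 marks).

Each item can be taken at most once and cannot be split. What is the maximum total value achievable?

This is a 0/1 knapsack; check combinations near the capacity.
- B+E: time 2+12=14, value 22+28=50
- A+B: time 5+2=7, value 27+22=49
- B+C: time 2+10=12, value 22+27=49
- B+D: time 2+11=13, value 22+16=38
Best: 50 marks.

50 marks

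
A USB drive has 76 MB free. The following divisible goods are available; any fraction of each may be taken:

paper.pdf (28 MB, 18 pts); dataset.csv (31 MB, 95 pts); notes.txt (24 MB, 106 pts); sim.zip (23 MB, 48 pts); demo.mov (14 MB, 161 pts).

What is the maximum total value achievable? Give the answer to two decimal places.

376.61

Take in order of value per unit:
- demo.mov (161/14 per unit): all 14 → value 161, running total 161.00
- notes.txt (106/24 per unit): all 24 → value 106, running total 267.00
- dataset.csv (95/31 per unit): all 31 → value 95, running total 362.00
- sim.zip (48/23 per unit): 7 of 23 → value 7×48/23 = 14.6087, running total 376.61
Total 376.61.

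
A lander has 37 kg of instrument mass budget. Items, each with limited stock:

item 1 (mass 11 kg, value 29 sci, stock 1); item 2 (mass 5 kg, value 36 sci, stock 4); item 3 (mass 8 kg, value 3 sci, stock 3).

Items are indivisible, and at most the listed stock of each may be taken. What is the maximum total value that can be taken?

173 sci

Top feasible selections:
- 1×item 1 + 4×item 2: mass 31, value 173
- 4×item 2 + 2×item 3: mass 36, value 150
- 4×item 2 + 1×item 3: mass 28, value 147
- 4×item 2: mass 20, value 144
Best: 173 sci.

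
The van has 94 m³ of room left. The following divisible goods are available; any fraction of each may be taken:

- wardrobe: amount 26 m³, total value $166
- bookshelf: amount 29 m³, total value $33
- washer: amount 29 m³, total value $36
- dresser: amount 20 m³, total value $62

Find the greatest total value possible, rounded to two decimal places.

285.62

Take in order of value per unit:
- wardrobe (166/26 per unit): all 26 → value 166, running total 166.00
- dresser (62/20 per unit): all 20 → value 62, running total 228.00
- washer (36/29 per unit): all 29 → value 36, running total 264.00
- bookshelf (33/29 per unit): 19 of 29 → value 19×33/29 = 21.6207, running total 285.62
Total 285.62.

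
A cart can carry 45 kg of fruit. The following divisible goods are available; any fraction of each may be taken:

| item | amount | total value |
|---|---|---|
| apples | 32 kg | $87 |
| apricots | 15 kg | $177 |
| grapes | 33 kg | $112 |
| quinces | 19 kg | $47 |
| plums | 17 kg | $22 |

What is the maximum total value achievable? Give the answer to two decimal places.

Take in order of value per unit:
- apricots (177/15 per unit): all 15 → value 177, running total 177.00
- grapes (112/33 per unit): 30 of 33 → value 30×112/33 = 101.8182, running total 278.82
Total 278.82.

278.82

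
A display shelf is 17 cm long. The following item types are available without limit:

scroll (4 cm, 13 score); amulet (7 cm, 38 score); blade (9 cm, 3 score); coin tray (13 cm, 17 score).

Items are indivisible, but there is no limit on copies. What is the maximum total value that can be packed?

Best value-per-unit is amulet at 38/7, and filling with it alone uses length 2×7=14. No mix of the others beats 2×38 = 76.

76 score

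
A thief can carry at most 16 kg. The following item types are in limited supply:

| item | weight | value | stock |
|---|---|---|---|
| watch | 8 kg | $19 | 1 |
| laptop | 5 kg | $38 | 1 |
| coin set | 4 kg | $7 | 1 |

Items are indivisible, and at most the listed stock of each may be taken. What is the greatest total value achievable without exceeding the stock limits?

Top feasible selections:
- 1×watch + 1×laptop: weight 13, value 57
- 1×laptop + 1×coin set: weight 9, value 45
- 1×laptop: weight 5, value 38
Best: $57.

$57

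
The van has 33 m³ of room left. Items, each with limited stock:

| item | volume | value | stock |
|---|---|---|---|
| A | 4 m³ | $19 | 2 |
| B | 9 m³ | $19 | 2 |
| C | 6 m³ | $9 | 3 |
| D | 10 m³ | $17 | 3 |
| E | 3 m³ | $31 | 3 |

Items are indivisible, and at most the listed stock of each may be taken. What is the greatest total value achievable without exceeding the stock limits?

$159

Top feasible selections:
- 2×A + 1×B + 1×C + 3×E: volume 32, value 159
- 2×A + 1×C + 1×D + 3×E: volume 33, value 157
- 2×A + 1×B + 3×E: volume 26, value 150
Best: $159.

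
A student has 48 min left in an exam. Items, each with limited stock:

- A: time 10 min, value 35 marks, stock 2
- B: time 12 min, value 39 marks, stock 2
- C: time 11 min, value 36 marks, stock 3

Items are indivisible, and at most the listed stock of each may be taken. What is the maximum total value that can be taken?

Best selections within time 48 and stock limits:
- 2×B + 2×C: time 46, value 150
- 1×A + 2×B + 1×C: time 45, value 149
Best: 150 marks.

150 marks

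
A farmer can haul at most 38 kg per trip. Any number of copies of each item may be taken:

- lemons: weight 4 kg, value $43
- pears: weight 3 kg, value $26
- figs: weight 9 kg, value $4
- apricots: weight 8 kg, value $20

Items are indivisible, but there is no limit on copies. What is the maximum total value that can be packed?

Best value-per-unit is lemons at 43/4; filling with it alone gives 9×43 = 387.
Optimal mix: 8×lemons + 2×pears → weight 38, value 396.

$396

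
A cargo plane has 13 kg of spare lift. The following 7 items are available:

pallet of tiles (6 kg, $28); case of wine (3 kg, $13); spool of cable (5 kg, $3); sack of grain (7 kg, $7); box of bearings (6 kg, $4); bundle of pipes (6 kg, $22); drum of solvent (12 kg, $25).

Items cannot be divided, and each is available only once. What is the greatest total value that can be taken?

$50

This is a 0/1 knapsack; check combinations near the capacity.
- pallet of tiles+bundle of pipes: weight 6+6=12, value 28+22=50
- pallet of tiles+case of wine: weight 6+3=9, value 28+13=41
- case of wine+bundle of pipes: weight 3+6=9, value 13+22=35
Best: $50.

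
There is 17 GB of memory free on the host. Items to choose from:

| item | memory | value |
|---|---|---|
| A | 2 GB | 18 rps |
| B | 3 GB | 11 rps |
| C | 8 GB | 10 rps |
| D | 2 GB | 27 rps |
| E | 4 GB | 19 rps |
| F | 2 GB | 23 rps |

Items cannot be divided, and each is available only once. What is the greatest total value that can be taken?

This is a 0/1 knapsack; check combinations near the capacity.
- A+B+D+E+F: memory 2+3+2+4+2=13, value 18+11+27+19+23=98
- A+B+C+D+F: memory 2+3+8+2+2=17, value 18+11+10+27+23=89
- A+D+E+F: memory 2+2+4+2=10, value 18+27+19+23=87
- B+D+E+F: memory 3+2+4+2=11, value 11+27+19+23=80
- A+B+D+F: memory 2+3+2+2=9, value 18+11+27+23=79
Best: 98 rps.

98 rps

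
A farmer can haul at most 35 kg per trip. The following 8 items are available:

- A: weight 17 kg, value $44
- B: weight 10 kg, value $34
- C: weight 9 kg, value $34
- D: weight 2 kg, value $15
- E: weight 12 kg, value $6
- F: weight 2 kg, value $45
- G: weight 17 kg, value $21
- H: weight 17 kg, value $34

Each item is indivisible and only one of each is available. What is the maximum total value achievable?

Check high-value combinations within 35 kg:
- A+C+D+F: weight 17+9+2+2=30, value 44+34+15+45=138
- A+B+D+F: weight 17+10+2+2=31, value 44+34+15+45=138
- B+C+D+E+F: weight 10+9+2+12+2=35, value 34+34+15+6+45=134
Best: $138.

$138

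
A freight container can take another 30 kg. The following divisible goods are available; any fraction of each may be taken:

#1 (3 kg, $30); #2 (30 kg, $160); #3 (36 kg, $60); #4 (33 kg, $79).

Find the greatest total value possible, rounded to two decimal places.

174.00

Take in order of value per unit:
- #1 (30/3 per unit): all 3 → value 30, running total 30.00
- #2 (160/30 per unit): 27 of 30 → value 27×160/30 = 144.0000, running total 174.00
Total 174.00.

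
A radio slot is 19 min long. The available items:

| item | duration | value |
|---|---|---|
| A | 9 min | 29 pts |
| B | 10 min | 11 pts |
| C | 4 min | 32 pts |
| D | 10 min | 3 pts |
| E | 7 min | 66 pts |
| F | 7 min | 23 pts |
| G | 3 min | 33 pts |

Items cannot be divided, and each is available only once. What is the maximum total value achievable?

This is a 0/1 knapsack; check combinations near the capacity.
- C+E+G: duration 4+7+3=14, value 32+66+33=131
- A+E+G: duration 9+7+3=19, value 29+66+33=128
- E+F+G: duration 7+7+3=17, value 66+23+33=122
- C+E+F: duration 4+7+7=18, value 32+66+23=121
- E+G: duration 7+3=10, value 66+33=99
Best: 131 pts.

131 pts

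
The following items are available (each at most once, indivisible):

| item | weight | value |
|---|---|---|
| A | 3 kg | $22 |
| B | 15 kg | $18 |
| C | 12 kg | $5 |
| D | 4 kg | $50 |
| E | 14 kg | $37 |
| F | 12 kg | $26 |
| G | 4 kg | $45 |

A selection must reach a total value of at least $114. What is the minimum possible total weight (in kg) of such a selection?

Subsets with value ≥ 114, sorted by total weight:
- A+D+G: weight 11, value 117
- D+F+G: weight 20, value 121
Minimum weight: 11 kg.

11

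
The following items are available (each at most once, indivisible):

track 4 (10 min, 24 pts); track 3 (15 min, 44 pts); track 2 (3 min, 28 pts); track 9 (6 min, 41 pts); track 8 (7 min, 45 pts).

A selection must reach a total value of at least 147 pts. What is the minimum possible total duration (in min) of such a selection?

Subsets with value ≥ 147, sorted by total duration:
- track 3+track 2+track 9+track 8: duration 31, value 158
- track 4+track 3+track 9+track 8: duration 38, value 154
Minimum duration: 31 min.

31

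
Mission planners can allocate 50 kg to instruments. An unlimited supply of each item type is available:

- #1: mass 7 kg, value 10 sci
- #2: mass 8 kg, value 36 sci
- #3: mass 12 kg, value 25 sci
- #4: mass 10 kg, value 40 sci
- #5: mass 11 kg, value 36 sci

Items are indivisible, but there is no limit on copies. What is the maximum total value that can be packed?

Best value-per-unit is #2 at 36/8; filling with it alone gives 6×36 = 216.
Optimal mix: 5×#2 + 1×#4 → mass 50, value 220.

220 sci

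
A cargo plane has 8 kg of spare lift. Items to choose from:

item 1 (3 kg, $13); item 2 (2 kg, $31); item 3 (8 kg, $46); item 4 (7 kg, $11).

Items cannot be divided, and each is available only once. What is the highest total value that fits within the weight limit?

Check high-value combinations within 8 kg:
- item 3: weight 8, value 46
- item 1+item 2: weight 3+2=5, value 13+31=44
- item 2: weight 2, value 31
Best: $46.

$46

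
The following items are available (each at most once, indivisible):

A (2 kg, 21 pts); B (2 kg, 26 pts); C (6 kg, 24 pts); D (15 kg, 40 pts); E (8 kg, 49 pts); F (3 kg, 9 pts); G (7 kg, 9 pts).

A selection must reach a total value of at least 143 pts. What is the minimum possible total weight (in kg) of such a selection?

Subsets with value ≥ 143, sorted by total weight:
- A+B+D+E+F: weight 30, value 145
- A+B+C+D+E: weight 33, value 160
Minimum weight: 30 kg.

30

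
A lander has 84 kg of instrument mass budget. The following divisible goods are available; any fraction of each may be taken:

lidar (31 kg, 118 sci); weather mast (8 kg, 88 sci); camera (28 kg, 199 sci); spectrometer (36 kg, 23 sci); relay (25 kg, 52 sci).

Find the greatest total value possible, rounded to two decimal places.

440.36

Take in order of value per unit:
- weather mast (88/8 per unit): all 8 → value 88, running total 88.00
- camera (199/28 per unit): all 28 → value 199, running total 287.00
- lidar (118/31 per unit): all 31 → value 118, running total 405.00
- relay (52/25 per unit): 17 of 25 → value 17×52/25 = 35.3600, running total 440.36
Total 440.36.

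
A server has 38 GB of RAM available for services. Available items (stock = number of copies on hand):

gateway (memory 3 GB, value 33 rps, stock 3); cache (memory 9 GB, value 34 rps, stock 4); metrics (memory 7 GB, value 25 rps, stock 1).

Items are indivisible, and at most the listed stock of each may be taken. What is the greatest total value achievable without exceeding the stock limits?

201 rps

Top feasible selections:
- 3×gateway + 3×cache: memory 36, value 201
- 3×gateway + 2×cache + 1×metrics: memory 34, value 192
Best: 201 rps.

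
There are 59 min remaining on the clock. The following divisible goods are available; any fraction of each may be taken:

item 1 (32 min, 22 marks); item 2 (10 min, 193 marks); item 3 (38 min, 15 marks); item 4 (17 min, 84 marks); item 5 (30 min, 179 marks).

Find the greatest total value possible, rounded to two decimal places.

Take in order of value per unit:
- item 2 (193/10 per unit): all 10 → value 193, running total 193.00
- item 5 (179/30 per unit): all 30 → value 179, running total 372.00
- item 4 (84/17 per unit): all 17 → value 84, running total 456.00
- item 1 (22/32 per unit): 2 of 32 → value 2×22/32 = 1.3750, running total 457.38
Total 457.38.

457.38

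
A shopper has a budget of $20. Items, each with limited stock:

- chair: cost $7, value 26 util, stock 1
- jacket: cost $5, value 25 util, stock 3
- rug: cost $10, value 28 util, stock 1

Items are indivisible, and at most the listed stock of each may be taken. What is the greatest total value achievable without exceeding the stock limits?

78 util

Best selections within cost 20 and stock limits:
- 2×jacket + 1×rug: cost 20, value 78
- 1×chair + 2×jacket: cost 17, value 76
Best: 78 util.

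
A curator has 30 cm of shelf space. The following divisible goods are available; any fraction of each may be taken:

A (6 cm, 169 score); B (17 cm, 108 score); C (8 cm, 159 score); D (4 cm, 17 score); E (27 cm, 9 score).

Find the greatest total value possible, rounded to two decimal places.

429.65

Take in order of value per unit:
- A (169/6 per unit): all 6 → value 169, running total 169.00
- C (159/8 per unit): all 8 → value 159, running total 328.00
- B (108/17 per unit): 16 of 17 → value 16×108/17 = 101.6471, running total 429.65
Total 429.65.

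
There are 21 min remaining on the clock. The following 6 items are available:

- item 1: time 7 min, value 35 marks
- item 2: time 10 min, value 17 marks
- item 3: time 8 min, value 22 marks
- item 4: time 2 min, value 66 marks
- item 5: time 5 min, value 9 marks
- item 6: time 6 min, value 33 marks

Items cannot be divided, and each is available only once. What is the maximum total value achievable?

This is a 0/1 knapsack; check combinations near the capacity.
- item 1+item 4+item 5+item 6: time 7+2+5+6=20, value 35+66+9+33=143
- item 1+item 4+item 6: time 7+2+6=15, value 35+66+33=134
- item 3+item 4+item 5+item 6: time 8+2+5+6=21, value 22+66+9+33=130
- item 1+item 3+item 4: time 7+8+2=17, value 35+22+66=123
Best: 143 marks.

143 marks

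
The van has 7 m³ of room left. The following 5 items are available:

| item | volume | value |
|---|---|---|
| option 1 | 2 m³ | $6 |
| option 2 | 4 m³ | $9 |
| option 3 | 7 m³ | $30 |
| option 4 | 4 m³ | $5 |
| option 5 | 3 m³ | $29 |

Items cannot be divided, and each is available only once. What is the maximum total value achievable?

$38

Check high-value combinations within 7 m³:
- option 2+option 5: volume 4+3=7, value 9+29=38
- option 1+option 5: volume 2+3=5, value 6+29=35
- option 4+option 5: volume 4+3=7, value 5+29=34
- option 3: volume 7, value 30
- option 5: volume 3, value 29
Best: $38.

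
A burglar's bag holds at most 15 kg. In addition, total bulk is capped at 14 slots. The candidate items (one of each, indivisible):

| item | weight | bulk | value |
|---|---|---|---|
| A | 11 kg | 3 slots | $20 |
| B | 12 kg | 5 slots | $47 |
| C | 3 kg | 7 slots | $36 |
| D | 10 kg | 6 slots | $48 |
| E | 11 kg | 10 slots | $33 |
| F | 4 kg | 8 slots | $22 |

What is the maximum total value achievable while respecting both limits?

$84

Feasible sets respecting both limits:
- C+D: weight 13, bulk 13, value 84
- B+C: weight 15, bulk 12, value 83
- D+F: weight 14, bulk 14, value 70
Best: $84.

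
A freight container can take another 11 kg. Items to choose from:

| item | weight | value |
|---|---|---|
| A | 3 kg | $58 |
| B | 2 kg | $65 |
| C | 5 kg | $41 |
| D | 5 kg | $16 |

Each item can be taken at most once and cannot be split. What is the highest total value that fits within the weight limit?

$164

This is a 0/1 knapsack; check combinations near the capacity.
- A+B+C: weight 3+2+5=10, value 58+65+41=164
- A+B+D: weight 3+2+5=10, value 58+65+16=139
- A+B: weight 3+2=5, value 58+65=123
- B+C: weight 2+5=7, value 65+41=106
Best: $164.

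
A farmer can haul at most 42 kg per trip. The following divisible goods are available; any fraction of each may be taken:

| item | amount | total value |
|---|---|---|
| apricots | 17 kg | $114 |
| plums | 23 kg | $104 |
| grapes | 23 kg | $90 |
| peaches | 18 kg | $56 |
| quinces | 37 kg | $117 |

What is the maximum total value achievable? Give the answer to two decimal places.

225.83

Take in order of value per unit:
- apricots (114/17 per unit): all 17 → value 114, running total 114.00
- plums (104/23 per unit): all 23 → value 104, running total 218.00
- grapes (90/23 per unit): 2 of 23 → value 2×90/23 = 7.8261, running total 225.83
Total 225.83.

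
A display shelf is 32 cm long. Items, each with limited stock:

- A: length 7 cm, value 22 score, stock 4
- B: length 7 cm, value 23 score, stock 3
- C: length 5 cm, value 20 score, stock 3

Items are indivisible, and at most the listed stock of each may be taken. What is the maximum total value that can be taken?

109 score

Best selections within length 32 and stock limits:
- 3×B + 2×C: length 31, value 109
- 1×A + 2×B + 2×C: length 31, value 108
- 2×A + 1×B + 2×C: length 31, value 107
Best: 109 score.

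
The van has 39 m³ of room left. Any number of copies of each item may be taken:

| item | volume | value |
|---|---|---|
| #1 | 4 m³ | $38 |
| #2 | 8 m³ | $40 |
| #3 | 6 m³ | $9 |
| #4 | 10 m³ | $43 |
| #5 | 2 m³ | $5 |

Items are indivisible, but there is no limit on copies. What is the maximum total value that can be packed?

$347

Best value-per-unit is #1 at 38/4; filling with it alone gives 9×38 = 342.
Optimal mix: 9×#1 + 1×#5 → volume 38, value 347.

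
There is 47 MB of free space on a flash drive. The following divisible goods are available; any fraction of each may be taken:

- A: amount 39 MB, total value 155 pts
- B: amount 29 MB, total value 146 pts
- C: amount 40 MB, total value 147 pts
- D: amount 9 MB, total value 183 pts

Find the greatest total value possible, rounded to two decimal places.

Take in order of value per unit:
- D (183/9 per unit): all 9 → value 183, running total 183.00
- B (146/29 per unit): all 29 → value 146, running total 329.00
- A (155/39 per unit): 9 of 39 → value 9×155/39 = 35.7692, running total 364.77
Total 364.77.

364.77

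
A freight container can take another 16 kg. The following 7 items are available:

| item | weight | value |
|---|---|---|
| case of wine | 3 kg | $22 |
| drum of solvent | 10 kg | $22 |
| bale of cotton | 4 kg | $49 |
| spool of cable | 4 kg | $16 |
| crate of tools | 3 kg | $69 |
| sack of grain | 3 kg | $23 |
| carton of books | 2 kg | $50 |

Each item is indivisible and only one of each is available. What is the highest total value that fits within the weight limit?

$213

Check high-value combinations within 16 kg:
- case of wine+bale of cotton+crate of tools+sack of grain+carton of books: weight 3+4+3+3+2=15, value 22+49+69+23+50=213
- bale of cotton+spool of cable+crate of tools+sack of grain+carton of books: weight 4+4+3+3+2=16, value 49+16+69+23+50=207
- case of wine+bale of cotton+spool of cable+crate of tools+carton of books: weight 3+4+4+3+2=16, value 22+49+16+69+50=206
- bale of cotton+crate of tools+sack of grain+carton of books: weight 4+3+3+2=12, value 49+69+23+50=191
- case of wine+bale of cotton+crate of tools+carton of books: weight 3+4+3+2=12, value 22+49+69+50=190
Best: $213.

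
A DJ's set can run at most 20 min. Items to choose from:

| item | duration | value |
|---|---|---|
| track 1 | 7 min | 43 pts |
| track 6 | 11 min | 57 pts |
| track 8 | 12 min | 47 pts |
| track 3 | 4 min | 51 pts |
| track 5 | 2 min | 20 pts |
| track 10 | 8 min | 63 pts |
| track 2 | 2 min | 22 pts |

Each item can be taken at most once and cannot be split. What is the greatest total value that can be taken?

Check high-value combinations within 20 min:
- track 1+track 3+track 10: duration 7+4+8=19, value 43+51+63=157
- track 3+track 5+track 10+track 2: duration 4+2+8+2=16, value 51+20+63+22=156
- track 6+track 3+track 5+track 2: duration 11+4+2+2=19, value 57+51+20+22=150
- track 1+track 5+track 10+track 2: duration 7+2+8+2=19, value 43+20+63+22=148
Best: 157 pts.

157 pts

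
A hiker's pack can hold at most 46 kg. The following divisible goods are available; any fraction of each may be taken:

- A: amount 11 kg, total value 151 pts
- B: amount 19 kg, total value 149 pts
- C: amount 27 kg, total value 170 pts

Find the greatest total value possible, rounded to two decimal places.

Take in order of value per unit:
- A (151/11 per unit): all 11 → value 151, running total 151.00
- B (149/19 per unit): all 19 → value 149, running total 300.00
- C (170/27 per unit): 16 of 27 → value 16×170/27 = 100.7407, running total 400.74
Total 400.74.

400.74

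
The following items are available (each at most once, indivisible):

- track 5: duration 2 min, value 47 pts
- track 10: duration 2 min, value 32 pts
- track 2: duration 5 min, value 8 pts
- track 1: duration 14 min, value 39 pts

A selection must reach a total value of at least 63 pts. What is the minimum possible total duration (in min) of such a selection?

4

Subsets with value ≥ 63, sorted by total duration:
- track 5+track 10: duration 4, value 79
- track 5+track 10+track 2: duration 9, value 87
- track 5+track 1: duration 16, value 86
Minimum duration: 4 min.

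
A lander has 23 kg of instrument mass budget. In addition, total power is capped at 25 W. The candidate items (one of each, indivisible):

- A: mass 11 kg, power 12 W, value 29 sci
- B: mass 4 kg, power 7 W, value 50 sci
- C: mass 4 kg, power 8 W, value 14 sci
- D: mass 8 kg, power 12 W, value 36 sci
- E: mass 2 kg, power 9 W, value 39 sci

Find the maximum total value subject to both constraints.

Feasible sets respecting both limits:
- B+C+E: mass 10, power 24, value 103
- B+E: mass 6, power 16, value 89
- B+D: mass 12, power 19, value 86
Best: 103 sci.

103 sci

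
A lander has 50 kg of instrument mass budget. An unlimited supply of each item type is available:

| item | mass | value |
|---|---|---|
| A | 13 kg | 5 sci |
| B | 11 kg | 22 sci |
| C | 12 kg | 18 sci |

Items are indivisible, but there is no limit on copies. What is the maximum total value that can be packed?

88 sci

Best value-per-unit is B at 22/11, and filling with it alone uses mass 4×11=44. No mix of the others beats 4×22 = 88.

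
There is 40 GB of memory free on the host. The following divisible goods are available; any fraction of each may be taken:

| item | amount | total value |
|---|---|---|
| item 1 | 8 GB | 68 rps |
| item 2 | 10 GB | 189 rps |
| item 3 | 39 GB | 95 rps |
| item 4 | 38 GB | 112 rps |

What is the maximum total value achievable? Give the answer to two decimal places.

321.84

Take in order of value per unit:
- item 2 (189/10 per unit): all 10 → value 189, running total 189.00
- item 1 (68/8 per unit): all 8 → value 68, running total 257.00
- item 4 (112/38 per unit): 22 of 38 → value 22×112/38 = 64.8421, running total 321.84
Total 321.84.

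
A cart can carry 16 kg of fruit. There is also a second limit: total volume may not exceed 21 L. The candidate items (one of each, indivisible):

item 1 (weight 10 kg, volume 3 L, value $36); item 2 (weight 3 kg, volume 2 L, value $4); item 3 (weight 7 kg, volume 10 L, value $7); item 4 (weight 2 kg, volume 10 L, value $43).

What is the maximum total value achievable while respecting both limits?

Feasible sets respecting both limits:
- item 1+item 2+item 4: weight 15, volume 15, value 83
- item 1+item 4: weight 12, volume 13, value 79
- item 3+item 4: weight 9, volume 20, value 50
Best: $83.

$83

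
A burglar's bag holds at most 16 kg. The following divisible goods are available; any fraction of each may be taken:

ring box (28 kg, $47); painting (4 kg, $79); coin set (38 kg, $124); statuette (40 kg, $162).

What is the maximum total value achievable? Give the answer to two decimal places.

127.60

Take in order of value per unit:
- painting (79/4 per unit): all 4 → value 79, running total 79.00
- statuette (162/40 per unit): 12 of 40 → value 12×162/40 = 48.6000, running total 127.60
Total 127.60.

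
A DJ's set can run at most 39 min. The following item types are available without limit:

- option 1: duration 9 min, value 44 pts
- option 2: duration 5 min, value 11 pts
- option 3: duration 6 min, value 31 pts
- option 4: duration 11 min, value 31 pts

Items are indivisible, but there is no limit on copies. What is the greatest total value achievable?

199 pts

Best value-per-unit is option 3 at 31/6; filling with it alone gives 6×31 = 186.
Optimal mix: 1×option 1 + 5×option 3 → duration 39, value 199.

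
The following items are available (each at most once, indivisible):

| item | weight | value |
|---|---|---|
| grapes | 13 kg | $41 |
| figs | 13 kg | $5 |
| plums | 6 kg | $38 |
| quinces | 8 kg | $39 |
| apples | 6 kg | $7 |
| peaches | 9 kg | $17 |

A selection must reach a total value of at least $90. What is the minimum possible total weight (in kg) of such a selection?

Subsets with value ≥ 90, sorted by total weight:
- plums+quinces+peaches: weight 23, value 94
- grapes+plums+quinces: weight 27, value 118
- grapes+plums+peaches: weight 28, value 96
Minimum weight: 23 kg.

23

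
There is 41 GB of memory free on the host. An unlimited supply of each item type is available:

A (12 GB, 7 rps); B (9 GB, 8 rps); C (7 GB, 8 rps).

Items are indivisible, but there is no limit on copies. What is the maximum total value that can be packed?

40 rps

Best value-per-unit is C at 8/7; filling with it alone gives 5×8 = 40.
Optimal mix: 3×B + 2×C → memory 41, value 40.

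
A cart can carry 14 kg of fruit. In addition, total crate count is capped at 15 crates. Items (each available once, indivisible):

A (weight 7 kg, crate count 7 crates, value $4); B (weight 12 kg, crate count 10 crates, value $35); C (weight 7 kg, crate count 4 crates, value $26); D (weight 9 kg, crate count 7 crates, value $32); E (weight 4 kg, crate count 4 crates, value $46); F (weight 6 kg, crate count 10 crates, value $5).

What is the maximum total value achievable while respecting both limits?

Feasible sets respecting both limits:
- D+E: weight 13, crate count 11, value 78
- C+E: weight 11, crate count 8, value 72
- E+F: weight 10, crate count 14, value 51
Best: $78.

$78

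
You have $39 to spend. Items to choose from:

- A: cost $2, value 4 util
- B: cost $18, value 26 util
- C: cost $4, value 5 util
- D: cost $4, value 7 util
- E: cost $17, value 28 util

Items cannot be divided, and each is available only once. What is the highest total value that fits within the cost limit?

Check high-value combinations within $39:
- B+D+E: cost 18+4+17=39, value 26+7+28=61
- B+C+E: cost 18+4+17=39, value 26+5+28=59
- A+B+E: cost 2+18+17=37, value 4+26+28=58
- B+E: cost 18+17=35, value 26+28=54
Best: 61 util.

61 util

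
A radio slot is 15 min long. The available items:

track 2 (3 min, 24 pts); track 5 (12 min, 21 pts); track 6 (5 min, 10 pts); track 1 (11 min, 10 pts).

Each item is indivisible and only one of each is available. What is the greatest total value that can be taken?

Check high-value combinations within 15 min:
- track 2+track 5: duration 3+12=15, value 24+21=45
- track 2+track 6: duration 3+5=8, value 24+10=34
- track 2+track 1: duration 3+11=14, value 24+10=34
- track 2: duration 3, value 24
- track 5: duration 12, value 21
Best: 45 pts.

45 pts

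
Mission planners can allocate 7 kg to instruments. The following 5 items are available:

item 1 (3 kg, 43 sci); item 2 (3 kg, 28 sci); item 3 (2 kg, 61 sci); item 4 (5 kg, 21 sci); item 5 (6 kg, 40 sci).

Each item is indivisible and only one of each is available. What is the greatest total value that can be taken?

104 sci

Check high-value combinations within 7 kg:
- item 1+item 3: mass 3+2=5, value 43+61=104
- item 2+item 3: mass 3+2=5, value 28+61=89
- item 3+item 4: mass 2+5=7, value 61+21=82
- item 1+item 2: mass 3+3=6, value 43+28=71
- item 3: mass 2, value 61
Best: 104 sci.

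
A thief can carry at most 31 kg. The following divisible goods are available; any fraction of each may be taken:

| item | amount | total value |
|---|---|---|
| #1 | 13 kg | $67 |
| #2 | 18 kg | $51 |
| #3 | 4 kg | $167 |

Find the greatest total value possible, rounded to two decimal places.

273.67

Take in order of value per unit:
- #3 (167/4 per unit): all 4 → value 167, running total 167.00
- #1 (67/13 per unit): all 13 → value 67, running total 234.00
- #2 (51/18 per unit): 14 of 18 → value 14×51/18 = 39.6667, running total 273.67
Total 273.67.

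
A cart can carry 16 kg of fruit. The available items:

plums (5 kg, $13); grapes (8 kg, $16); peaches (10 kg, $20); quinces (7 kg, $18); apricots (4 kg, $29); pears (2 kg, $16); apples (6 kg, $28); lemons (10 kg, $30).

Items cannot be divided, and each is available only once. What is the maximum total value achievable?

$75

Check high-value combinations within 16 kg:
- apricots+pears+lemons: weight 4+2+10=16, value 29+16+30=75
- apricots+pears+apples: weight 4+2+6=12, value 29+16+28=73
- plums+apricots+apples: weight 5+4+6=15, value 13+29+28=70
Best: $75.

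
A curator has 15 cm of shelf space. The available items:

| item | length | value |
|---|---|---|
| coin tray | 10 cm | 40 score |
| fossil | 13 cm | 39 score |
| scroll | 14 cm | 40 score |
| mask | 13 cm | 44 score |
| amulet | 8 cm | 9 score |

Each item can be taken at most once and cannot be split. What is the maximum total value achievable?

This is a 0/1 knapsack; check combinations near the capacity.
- mask: length 13, value 44
- coin tray: length 10, value 40
- scroll: length 14, value 40
- fossil: length 13, value 39
- amulet: length 8, value 9
Best: 44 score.

44 score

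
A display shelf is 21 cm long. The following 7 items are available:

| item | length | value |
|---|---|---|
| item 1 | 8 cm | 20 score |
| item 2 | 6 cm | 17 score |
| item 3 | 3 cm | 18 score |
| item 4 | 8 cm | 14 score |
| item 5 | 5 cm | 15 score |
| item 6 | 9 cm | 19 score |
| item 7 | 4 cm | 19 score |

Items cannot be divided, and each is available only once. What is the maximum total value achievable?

This is a 0/1 knapsack; check combinations near the capacity.
- item 1+item 2+item 3+item 7: length 8+6+3+4=21, value 20+17+18+19=74
- item 1+item 3+item 5+item 7: length 8+3+5+4=20, value 20+18+15+19=72
- item 3+item 5+item 6+item 7: length 3+5+9+4=21, value 18+15+19+19=71
Best: 74 score.

74 score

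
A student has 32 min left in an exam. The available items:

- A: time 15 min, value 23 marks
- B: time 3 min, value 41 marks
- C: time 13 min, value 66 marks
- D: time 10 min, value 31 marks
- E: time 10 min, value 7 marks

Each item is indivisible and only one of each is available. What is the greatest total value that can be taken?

138 marks

Check high-value combinations within 32 min:
- B+C+D: time 3+13+10=26, value 41+66+31=138
- A+B+C: time 15+3+13=31, value 23+41+66=130
- B+C+E: time 3+13+10=26, value 41+66+7=114
Best: 138 marks.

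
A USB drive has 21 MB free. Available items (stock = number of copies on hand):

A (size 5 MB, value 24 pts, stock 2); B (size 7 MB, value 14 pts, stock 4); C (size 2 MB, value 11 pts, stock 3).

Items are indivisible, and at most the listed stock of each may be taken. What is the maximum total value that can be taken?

84 pts

Top feasible selections:
- 2×A + 1×B + 2×C: size 21, value 84
- 2×A + 3×C: size 16, value 81
Best: 84 pts.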